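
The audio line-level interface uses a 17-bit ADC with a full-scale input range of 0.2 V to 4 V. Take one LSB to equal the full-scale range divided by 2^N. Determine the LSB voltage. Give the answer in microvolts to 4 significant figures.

28.99 µV

Full-scale range = 4 V − (0.2 V) = 3.8 V.
There are 2^17 = 131072 steps.
One LSB is 3.8 V / 131072 = 28.99 µV.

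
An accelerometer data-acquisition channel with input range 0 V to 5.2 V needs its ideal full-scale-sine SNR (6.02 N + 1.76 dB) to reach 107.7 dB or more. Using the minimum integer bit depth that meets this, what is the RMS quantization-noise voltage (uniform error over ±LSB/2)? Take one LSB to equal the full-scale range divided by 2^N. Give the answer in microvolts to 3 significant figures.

Full-scale range = 5.2 V.
Solving 6.02 N ≥ 107.7 − 1.76: N ≥ 17.598. Round up → N = 18.
LSB = 5.2 V / 2^18 = 19.836 µV.
V_rms = LSB/√12 = 5.73 µV.

5.73 µV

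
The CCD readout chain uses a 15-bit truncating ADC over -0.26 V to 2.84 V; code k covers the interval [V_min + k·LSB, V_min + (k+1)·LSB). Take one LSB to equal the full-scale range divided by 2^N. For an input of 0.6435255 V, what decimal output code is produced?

Full-scale range = 2.84 V − (-0.26 V) = 3.1 V. LSB = 3.1 V / 2^15 ≈ 94.60 µV.
(V_in − V_min) × 2^15/range = (0.6435255 − (-0.26)) × 32768/3.1 = 9550.556.
Floor → code = 9550.

9550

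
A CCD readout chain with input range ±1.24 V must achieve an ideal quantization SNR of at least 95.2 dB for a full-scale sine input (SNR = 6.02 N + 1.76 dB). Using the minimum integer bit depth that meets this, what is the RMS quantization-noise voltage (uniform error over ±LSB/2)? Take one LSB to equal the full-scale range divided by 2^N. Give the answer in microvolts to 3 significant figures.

10.9 µV

Span: 1.24 V − (-1.24 V) = 2.48 V.
N ≥ (95.2 − 1.76)/6.02 = 15.522 → N_min = 16.
Step size = 2.48/65536 V = 37.842 µV.
RMS noise = LSB/√12 = 10.9 µV.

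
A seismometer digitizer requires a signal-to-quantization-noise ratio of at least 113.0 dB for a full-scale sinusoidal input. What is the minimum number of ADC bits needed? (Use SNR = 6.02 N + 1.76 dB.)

6.02 N + 1.76 ≥ 113.0 gives N ≥ 18.478, so the minimum integer is 19.

19 bits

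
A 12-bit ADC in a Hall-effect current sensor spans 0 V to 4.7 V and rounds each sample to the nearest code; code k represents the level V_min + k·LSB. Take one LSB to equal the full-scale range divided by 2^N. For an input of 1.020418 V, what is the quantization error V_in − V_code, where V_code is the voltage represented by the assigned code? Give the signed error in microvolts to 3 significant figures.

+325 µV

Full-scale range = 4.7 V. LSB = 4.7 V / 2^12 ≈ 1.147 mV.
Position in LSBs: (1.020418 − (0)) × 4096/4.7 = 889.2834; rounding gives k = 889.
V_code = 0 + (889/4096) × 4.7 = 1.020092773 V.
e = 1.020418 − (1.020092773) = +325 µV.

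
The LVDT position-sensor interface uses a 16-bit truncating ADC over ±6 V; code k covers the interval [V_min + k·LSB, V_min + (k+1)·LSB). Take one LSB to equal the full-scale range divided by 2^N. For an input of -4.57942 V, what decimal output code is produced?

Full-scale range = 6 V − (-6 V) = 12 V. LSB = 12 V / 2^16 ≈ 183.1 µV.
(V_in − V_min) × 2^16/range = (-4.57942 − (-6)) × 65536/12 = 7758.261.
Floor → code = 7758.

7758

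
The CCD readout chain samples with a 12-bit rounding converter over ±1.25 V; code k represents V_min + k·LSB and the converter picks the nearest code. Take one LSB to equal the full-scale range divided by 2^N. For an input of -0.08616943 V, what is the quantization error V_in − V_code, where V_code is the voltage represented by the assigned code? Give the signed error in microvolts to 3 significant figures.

The full-scale span is 1.25 − (-1.25) = 2.5 V. LSB = 2.5 V / 2^12 ≈ 0.6104 mV.
Position in LSBs: (-0.08616943 − (-1.25)) × 4096/2.5 = 1906.8200; rounding gives k = 1907.
V_code = -1.25 + (1907/4096) × 2.5 = -0.08605957031 V.
Error = V_in − V_code = -0.08616943 − (-0.08605957031) = −110 µV.

−110 µV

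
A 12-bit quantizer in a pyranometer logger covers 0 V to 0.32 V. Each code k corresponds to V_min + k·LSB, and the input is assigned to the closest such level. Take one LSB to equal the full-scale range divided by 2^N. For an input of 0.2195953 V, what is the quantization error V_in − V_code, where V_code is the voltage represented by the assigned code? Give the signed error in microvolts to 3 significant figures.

V_FS = 0.32 V. LSB = 0.32 V / 2^12 ≈ 78.13 µV.
Position in LSBs: (0.2195953 − (0)) × 4096/0.32 = 2810.8198; rounding gives k = 2811.
V_code = V_min + k × range/2^12 = 0 + 2811 × 0.32/4096 = 0.2196093750 V.
e = 0.2195953 − (0.2196093750) = −14.1 µV.

−14.1 µV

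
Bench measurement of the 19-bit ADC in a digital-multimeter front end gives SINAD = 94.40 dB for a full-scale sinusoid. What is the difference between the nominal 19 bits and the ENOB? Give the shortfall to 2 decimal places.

Effective bits = (94.40 − 1.76)/6.02 = 15.3887.
19 − 15.3887 = 3.61 bits below nominal.

3.61 bits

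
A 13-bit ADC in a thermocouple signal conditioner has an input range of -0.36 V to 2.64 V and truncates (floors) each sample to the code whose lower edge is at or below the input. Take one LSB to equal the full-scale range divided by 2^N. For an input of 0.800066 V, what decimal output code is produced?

3167

The full-scale span is 2.64 − (-0.36) = 3 V. LSB = 3 V / 2^13 ≈ 366.2 µV.
V_in − V_min = 0.800066 − (-0.36) = 1.160066 V.
Divide by LSB: 1.160066 × 8192/3 = 3167.7536.
Truncating gives code 3167.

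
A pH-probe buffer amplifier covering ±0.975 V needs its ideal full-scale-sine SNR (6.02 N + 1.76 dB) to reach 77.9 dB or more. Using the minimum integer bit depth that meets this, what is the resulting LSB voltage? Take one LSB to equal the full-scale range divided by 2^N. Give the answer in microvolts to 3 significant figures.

238 µV

The full-scale span is 0.975 − (-0.975) = 1.95 V.
6.02 N + 1.76 ≥ 77.9 gives N ≥ 12.648, so the minimum integer is 13.
Step size = 1.95/8192 V = 238 µV.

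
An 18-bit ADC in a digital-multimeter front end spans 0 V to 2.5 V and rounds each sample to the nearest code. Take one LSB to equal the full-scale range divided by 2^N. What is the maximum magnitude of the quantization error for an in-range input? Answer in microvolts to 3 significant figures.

4.77 µV

Range is 2.5 V.
One LSB is 2.5 V / 262144 = 9.5367 µV.
A rounding quantizer has |error| ≤ LSB/2 = 4.77 µV.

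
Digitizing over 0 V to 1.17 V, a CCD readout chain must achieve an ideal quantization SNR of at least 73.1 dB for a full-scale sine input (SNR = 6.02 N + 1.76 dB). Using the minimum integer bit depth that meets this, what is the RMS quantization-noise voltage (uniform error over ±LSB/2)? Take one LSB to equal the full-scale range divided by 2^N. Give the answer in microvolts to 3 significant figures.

82.5 µV

Range is 1.17 V.
Solving 6.02 N ≥ 73.1 − 1.76: N ≥ 11.850. Round up → N = 12.
LSB = 1.17 V / 2^12 = 285.64 µV.
V_rms = LSB/√12 = 82.5 µV.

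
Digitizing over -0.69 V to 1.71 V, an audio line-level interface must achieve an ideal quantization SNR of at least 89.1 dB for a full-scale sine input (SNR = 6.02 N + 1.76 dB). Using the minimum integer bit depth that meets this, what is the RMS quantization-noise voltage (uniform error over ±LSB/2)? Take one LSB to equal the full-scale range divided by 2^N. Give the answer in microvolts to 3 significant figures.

Span: 1.71 V − (-0.69 V) = 2.4 V.
N ≥ (89.1 − 1.76)/6.02 = 14.508 → N_min = 15.
LSB = 2.4 V / 2^15 = 73.242 µV.
RMS noise = LSB/√12 = 21.1 µV.

21.1 µV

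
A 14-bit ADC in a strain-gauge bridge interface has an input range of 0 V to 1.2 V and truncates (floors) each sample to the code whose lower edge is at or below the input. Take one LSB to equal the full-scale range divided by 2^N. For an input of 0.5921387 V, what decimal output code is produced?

8084

Span = 1.2 V. LSB = 1.2 V / 2^14 ≈ 73.24 µV.
code = ⌊(V_in − V_min)/LSB⌋ = ⌊(V_in − V_min) × 2^14 / range⌋
     = ⌊(0.5921387 − (0)) × 16384 / 1.2⌋ = ⌊0.5921387 × 16384/1.2⌋
     = ⌊8084.667⌋ = 8084.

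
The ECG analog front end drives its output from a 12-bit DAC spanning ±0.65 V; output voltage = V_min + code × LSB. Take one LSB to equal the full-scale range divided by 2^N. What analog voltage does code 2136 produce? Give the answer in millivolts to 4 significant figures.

Span: 0.65 V − (-0.65 V) = 1.3 V. LSB = 1.3 V / 2^12.
V_out = -0.65 + 2136 × (1.3/4096) V
      = -0.65 + 0.677930 = 0.0279297 V.

27.93 mV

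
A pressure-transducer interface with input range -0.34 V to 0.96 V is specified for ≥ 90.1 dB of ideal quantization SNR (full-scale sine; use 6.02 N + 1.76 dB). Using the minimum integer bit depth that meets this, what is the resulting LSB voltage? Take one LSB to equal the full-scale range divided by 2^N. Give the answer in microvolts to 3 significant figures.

The full-scale span is 0.96 − (-0.34) = 1.3 V.
N ≥ (90.1 − 1.76)/6.02 = 14.674 → N_min = 15.
One LSB is 1.3 V / 32768 = 39.7 µV.

39.7 µV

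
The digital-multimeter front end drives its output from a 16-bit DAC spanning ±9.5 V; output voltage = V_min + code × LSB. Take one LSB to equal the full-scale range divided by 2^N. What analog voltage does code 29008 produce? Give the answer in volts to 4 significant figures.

-1.090 V

Range = 9.5 − (-9.5) = 19 V. LSB = 19 V / 2^16.
V_out = V_min + code × LSB = -9.5 V + 29008 × 19 V / 65536
      = -9.5 + 8.40991 = -1.09009 V.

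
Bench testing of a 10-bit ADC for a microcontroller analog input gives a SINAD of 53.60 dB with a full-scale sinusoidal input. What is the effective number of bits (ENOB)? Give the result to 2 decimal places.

ENOB = (53.60 − 1.76)/6.02 = 8.6113 bits.

8.61 bits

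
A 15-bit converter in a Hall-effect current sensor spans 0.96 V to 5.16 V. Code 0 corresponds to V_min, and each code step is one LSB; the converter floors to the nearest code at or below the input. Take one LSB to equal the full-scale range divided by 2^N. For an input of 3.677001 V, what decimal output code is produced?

21197

The full-scale span is 5.16 − (0.96) = 4.2 V. LSB = 4.2 V / 2^15 ≈ 128.2 µV.
code = ⌊(V_in − V_min)/LSB⌋ = ⌊(V_in − V_min) × 2^15 / range⌋
     = ⌊(3.677001 − (0.96)) × 32768 / 4.2⌋ = ⌊2.717001 × 32768/4.2⌋
     = ⌊21197.783⌋ = 21197.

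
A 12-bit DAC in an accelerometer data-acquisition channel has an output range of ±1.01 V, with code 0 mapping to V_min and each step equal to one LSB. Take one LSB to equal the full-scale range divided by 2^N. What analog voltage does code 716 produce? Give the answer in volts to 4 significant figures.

The full-scale span is 1.01 − (-1.01) = 2.02 V. LSB = 2.02 V / 2^12.
V_out = V_min + code × LSB = -1.01 V + 716 × 2.02 V / 4096
      = -1.01 V + 0.353105 V = -0.656895 V.

-0.6569 V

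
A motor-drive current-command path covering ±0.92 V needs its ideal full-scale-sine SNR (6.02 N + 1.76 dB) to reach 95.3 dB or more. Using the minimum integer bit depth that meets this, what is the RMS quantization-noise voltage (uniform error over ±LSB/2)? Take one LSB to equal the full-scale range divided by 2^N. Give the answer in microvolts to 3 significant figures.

Full-scale range = 0.92 V − (-0.92 V) = 1.84 V.
Solving 6.02 N ≥ 95.3 − 1.76: N ≥ 15.538. Round up → N = 16.
One LSB is 1.84 V / 65536 = 28.076 µV.
σ_q = LSB/√12 = 28.076 µV/3.4641 = 8.10 µV.

8.10 µV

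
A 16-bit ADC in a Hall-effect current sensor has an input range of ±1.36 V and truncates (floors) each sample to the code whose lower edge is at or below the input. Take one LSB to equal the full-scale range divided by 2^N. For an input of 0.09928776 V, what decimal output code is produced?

35160

Span: 1.36 V − (-1.36 V) = 2.72 V. LSB = 2.72 V / 2^16 ≈ 41.50 µV.
(V_in − V_min) × 2^16/range = (0.09928776 − (-1.36)) × 65536/2.72 = 35160.251.
Floor → code = 35160.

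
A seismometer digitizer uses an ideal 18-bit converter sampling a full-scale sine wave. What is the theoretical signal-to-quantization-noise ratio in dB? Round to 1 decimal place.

SNR = 6.02·18 + 1.76 = 110.12 dB.

110.1 dB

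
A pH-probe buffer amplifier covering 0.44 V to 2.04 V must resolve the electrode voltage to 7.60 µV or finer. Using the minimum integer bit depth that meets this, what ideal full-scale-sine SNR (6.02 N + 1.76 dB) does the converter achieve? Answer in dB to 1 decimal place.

110.1 dB

Span: 2.04 V − (0.44 V) = 1.6 V.
Levels needed ≥ 1.6/7.60 µV = 210500. 2^18 = 262144 suffices, so N_min = 18.
SNR = 6.02 × 18 + 1.76 = 110.12 dB.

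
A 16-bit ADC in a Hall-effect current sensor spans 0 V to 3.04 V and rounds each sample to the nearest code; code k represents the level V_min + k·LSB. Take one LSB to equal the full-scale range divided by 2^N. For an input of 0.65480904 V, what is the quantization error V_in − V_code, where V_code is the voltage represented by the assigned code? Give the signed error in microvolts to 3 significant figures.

+14.1 µV

Full-scale range = 3.04 V. LSB = 3.04 V / 2^16 ≈ 46.39 µV.
Position in LSBs: (0.65480904 − (0)) × 65536/3.04 = 14116.3044; rounding gives k = 14116.
V_code = 0 + (14116/65536) × 3.04 = 0.65479492188 V.
V_in − V_code = 0.65480904 − (0.65479492188) = +14.1 µV.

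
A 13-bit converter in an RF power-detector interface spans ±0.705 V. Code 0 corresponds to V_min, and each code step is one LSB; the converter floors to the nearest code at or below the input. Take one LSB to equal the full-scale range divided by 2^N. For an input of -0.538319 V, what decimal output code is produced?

968

Span: 0.705 V − (-0.705 V) = 1.41 V. LSB = 1.41 V / 2^13 ≈ 172.1 µV.
code = ⌊(V_in − V_min)/LSB⌋ = ⌊(V_in − V_min) × 2^13 / range⌋
     = ⌊(-0.538319 − (-0.705)) × 8192 / 1.41⌋ = ⌊0.166681 × 8192/1.41⌋
     = ⌊968.405⌋ = 968.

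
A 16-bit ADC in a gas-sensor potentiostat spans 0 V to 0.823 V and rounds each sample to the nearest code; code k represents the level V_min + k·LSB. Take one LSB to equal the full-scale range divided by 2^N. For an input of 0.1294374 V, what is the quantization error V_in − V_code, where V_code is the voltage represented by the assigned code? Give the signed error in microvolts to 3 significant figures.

+2.27 µV

Range is 0.823 V. LSB = 0.823 V / 2^16 ≈ 12.56 µV.
(0.1294374 − (0)) / LSB = 0.1294374 × 65536/0.823 = 10307.1804. Nearest integer: k = 10307.
V_code = V_min + k × range/2^16 = 0 + 10307 × 0.823/65536 = 0.12943513489 V.
V_in − V_code = 0.1294374 − (0.12943513489) = +2.27 µV.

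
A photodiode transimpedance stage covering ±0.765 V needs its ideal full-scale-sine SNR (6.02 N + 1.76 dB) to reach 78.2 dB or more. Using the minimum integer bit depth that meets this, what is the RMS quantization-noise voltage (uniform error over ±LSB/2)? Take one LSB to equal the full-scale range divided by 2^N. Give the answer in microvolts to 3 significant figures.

53.9 µV

Range = 0.765 − (-0.765) = 1.53 V.
Solving 6.02 N ≥ 78.2 − 1.76: N ≥ 12.698. Round up → N = 13.
LSB = 1.53 V / 2^13 = 186.77 µV.
V_rms = LSB/√12 = 53.9 µV.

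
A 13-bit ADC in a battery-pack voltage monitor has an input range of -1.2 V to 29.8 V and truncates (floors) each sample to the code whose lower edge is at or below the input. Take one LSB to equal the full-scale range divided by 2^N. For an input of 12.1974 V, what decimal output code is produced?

Full-scale range = 29.8 V − (-1.2 V) = 31 V. LSB = 31 V / 2^13 ≈ 3.784 mV.
(V_in − V_min) × 2^13/range = (12.1974 − (-1.2)) × 8192/31 = 3540.371.
Floor → code = 3540.

3540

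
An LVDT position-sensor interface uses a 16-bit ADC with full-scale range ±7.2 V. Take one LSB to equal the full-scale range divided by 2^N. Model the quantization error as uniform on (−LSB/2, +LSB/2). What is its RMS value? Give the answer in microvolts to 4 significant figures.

Span: 7.2 V − (-7.2 V) = 14.4 V.
LSB = 14.4 V / 2^16 = 219.727 µV.
RMS of a uniform error over width LSB is LSB/√12 = 63.43 µV.

63.43 µV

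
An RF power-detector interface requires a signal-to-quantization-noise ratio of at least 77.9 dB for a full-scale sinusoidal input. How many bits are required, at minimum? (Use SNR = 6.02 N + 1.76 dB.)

Solving 6.02 N ≥ 77.9 − 1.76: N ≥ 12.648. Round up → N = 13.

13 bits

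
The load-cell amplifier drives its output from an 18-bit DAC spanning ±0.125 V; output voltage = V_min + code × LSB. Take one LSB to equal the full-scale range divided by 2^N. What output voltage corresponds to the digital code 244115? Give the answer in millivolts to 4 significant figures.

107.8 mV

The full-scale span is 0.125 − (-0.125) = 0.25 V. LSB = 0.25 V / 2^18.
V_out = -0.125 + 244115 × (0.25/262144) V
      = -0.125 + 0.232806 = 0.107806 V.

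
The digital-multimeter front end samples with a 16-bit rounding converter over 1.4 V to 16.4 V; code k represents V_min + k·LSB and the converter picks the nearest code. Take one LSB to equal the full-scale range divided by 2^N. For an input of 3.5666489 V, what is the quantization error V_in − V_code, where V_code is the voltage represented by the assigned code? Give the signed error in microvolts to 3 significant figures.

+53.4 µV

Span: 16.4 V − (1.4 V) = 15 V. LSB = 15 V / 2^16 ≈ 228.9 µV.
(3.5666489 − (1.4)) / LSB = 2.1666489 × 65536/15 = 9466.2335. Nearest integer: k = 9466.
V_code = 1.4 + (9466/65536) × 15 = 3.5665954590 V.
Error = V_in − V_code = 3.5666489 − (3.5665954590) = +53.4 µV.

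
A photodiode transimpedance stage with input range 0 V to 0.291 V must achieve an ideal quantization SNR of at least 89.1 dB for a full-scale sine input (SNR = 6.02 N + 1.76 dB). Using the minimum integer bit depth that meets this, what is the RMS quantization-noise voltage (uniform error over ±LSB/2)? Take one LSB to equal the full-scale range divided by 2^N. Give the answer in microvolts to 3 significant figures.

2.56 µV

V_FS = 0.291 V.
Required N = ⌈(89.1 − 1.76)/6.02⌉ = ⌈14.508⌉ = 15.
One LSB is 0.291 V / 32768 = 8.8806 µV.
σ_q = LSB/√12 = 8.8806 µV/3.4641 = 2.56 µV.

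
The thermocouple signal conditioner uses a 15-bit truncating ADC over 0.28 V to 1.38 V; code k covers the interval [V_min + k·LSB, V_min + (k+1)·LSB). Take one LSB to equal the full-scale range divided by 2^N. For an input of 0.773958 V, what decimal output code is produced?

The full-scale span is 1.38 − (0.28) = 1.1 V. LSB = 1.1 V / 2^15 ≈ 33.57 µV.
(V_in − V_min) × 2^15/range = (0.773958 − (0.28)) × 32768/1.1 = 14714.560.
Floor → code = 14714.

14714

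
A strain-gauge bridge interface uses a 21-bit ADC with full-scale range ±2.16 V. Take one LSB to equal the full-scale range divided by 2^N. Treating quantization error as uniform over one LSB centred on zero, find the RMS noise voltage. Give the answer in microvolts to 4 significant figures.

0.5947 µV

Span: 2.16 V − (-2.16 V) = 4.32 V.
Step size = 4.32/2097152 V = 2.05994 µV.
σ_q = LSB/√12 = 2.05994 µV/3.4641 = 0.5947 µV.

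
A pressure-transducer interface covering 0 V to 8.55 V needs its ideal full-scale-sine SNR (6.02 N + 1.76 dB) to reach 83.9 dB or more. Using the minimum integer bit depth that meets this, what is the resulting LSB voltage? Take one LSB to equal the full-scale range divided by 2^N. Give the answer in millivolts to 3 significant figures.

Full-scale range = 8.55 V.
Required N = ⌈(83.9 − 1.76)/6.02⌉ = ⌈13.645⌉ = 14.
One LSB is 8.55 V / 16384 = 0.522 mV.

0.522 mV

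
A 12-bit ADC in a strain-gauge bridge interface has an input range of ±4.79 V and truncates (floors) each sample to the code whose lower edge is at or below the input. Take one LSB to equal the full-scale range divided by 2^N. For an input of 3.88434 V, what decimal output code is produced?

3708

Range = 4.79 − (-4.79) = 9.58 V. LSB = 9.58 V / 2^12 ≈ 2.339 mV.
V_in − V_min = 3.88434 − (-4.79) = 8.67434 V.
Divide by LSB: 8.67434 × 4096/9.58 = 3708.7784.
Truncating gives code 3708.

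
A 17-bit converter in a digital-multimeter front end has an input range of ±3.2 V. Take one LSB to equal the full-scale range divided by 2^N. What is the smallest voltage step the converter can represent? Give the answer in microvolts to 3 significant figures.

The full-scale span is 3.2 − (-3.2) = 6.4 V.
Number of codes = 2^17 = 131072.
LSB = 6.4 V / 2^17 = 48.8 µV.

48.8 µV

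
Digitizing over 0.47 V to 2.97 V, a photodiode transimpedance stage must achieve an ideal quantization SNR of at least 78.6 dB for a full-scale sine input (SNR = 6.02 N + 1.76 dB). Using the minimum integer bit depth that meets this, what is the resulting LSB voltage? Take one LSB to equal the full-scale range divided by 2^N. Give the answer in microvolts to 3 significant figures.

The full-scale span is 2.97 − (0.47) = 2.5 V.
N ≥ (78.6 − 1.76)/6.02 = 12.764 → N_min = 13.
LSB = 2.5 V ÷ 2^13 = 2.5/8192 V = 305 µV.

305 µV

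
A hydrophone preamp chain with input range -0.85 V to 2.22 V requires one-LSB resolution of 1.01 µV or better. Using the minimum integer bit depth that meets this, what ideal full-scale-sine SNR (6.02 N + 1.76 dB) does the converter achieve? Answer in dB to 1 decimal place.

134.2 dB

Span: 2.22 V − (-0.85 V) = 3.07 V.
Levels needed ≥ 3.07/1.01 µV = 3.040e6. 2^22 = 4194304 suffices, so N_min = 22.
SNR = 6.02 × 22 + 1.76 = 134.20 dB.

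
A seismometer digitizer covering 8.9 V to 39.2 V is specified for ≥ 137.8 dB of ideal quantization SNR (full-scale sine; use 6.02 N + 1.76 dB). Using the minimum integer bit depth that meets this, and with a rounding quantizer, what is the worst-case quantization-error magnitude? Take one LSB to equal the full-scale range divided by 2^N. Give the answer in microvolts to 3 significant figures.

1.81 µV

Full-scale range = 39.2 V − (8.9 V) = 30.3 V.
Required N = ⌈(137.8 − 1.76)/6.02⌉ = ⌈22.598⌉ = 23.
Step size = 30.3/8388608 V = 3.6120 µV.
Max error for round-to-nearest is LSB/2 = 1.81 µV.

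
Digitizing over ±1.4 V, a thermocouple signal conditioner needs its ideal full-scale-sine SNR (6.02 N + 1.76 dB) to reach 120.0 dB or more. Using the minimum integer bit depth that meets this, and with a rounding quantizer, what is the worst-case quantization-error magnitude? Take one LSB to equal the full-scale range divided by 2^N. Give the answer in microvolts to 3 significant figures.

The full-scale span is 1.4 − (-1.4) = 2.8 V.
6.02 N + 1.76 ≥ 120.0 gives N ≥ 19.641, so the minimum integer is 20.
One LSB is 2.8 V / 1048576 = 2.6703 µV.
|e|_max = LSB/2 = 1.34 µV.

1.34 µV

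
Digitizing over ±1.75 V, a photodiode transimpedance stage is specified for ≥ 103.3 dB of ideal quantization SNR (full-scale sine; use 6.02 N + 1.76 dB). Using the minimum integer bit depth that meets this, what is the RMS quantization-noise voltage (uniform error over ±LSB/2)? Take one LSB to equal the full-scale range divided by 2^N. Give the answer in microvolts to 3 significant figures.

Full-scale range = 1.75 V − (-1.75 V) = 3.5 V.
N ≥ (103.3 − 1.76)/6.02 = 16.867 → N_min = 17.
LSB = 3.5 V / 2^17 = 26.703 µV.
σ_q = LSB/√12 = 26.703 µV/3.4641 = 7.71 µV.

7.71 µV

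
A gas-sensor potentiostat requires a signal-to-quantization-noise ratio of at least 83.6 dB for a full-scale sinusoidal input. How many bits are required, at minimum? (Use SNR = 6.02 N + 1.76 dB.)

14 bits

Solving 6.02 N ≥ 83.6 − 1.76: N ≥ 13.595. Round up → N = 14.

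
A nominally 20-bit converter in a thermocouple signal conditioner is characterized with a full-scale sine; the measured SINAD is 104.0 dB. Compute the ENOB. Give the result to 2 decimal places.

16.98 bits

(104.0 − 1.76) / 6.02 = 102.24/6.02 = 16.9834 effective bits.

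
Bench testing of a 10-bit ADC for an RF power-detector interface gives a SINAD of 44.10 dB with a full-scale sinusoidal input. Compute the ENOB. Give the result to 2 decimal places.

ENOB = (44.10 − 1.76)/6.02 = 7.0332 bits.

7.03 bits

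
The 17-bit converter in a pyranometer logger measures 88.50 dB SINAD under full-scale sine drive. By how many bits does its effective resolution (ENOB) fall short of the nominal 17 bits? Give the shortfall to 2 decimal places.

2.59 bits

Effective bits = (88.50 − 1.76)/6.02 = 14.4086.
Shortfall = 17 − 14.4086 = 2.5914 bits.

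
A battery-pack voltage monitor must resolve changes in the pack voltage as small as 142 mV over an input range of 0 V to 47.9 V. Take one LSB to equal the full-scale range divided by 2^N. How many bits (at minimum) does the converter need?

Full-scale range = 47.9 V.
Required number of levels: 47.9/142 mV = 337.32; smallest N with 2^N ≥ that is 9.

9 bits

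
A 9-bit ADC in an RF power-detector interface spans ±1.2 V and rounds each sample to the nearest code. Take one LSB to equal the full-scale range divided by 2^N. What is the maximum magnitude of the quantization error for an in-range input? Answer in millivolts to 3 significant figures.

Full-scale range = 1.2 V − (-1.2 V) = 2.4 V.
Step size = 2.4/512 V = 4.6875 mV.
|e|_max = LSB/2 = 2.34 mV.

2.34 mV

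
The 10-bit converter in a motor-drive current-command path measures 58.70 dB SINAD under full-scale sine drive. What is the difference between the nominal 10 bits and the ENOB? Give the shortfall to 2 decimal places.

0.54 bits

N_eff = (58.70 − 1.76)/6.02 = 9.4585 bits.
10 − 9.4585 = 0.54 bits below nominal.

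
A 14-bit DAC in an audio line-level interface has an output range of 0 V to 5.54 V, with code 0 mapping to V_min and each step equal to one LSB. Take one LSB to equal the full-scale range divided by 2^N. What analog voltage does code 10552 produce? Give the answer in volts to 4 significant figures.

3.568 V

Range is 5.54 V. LSB = 5.54 V / 2^14.
Output = V_min + (10552/16384) × range = 0 + 0.644043 × 5.54 V
      = 0 + 3.56800 = 3.56800 V.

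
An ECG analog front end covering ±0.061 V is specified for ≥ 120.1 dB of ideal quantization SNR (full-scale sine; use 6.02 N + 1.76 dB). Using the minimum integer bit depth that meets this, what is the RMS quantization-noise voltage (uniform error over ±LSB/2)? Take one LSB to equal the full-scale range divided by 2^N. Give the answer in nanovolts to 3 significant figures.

Full-scale range = 0.061 V − (-0.061 V) = 0.122 V.
Solving 6.02 N ≥ 120.1 − 1.76: N ≥ 19.658. Round up → N = 20.
Step size = 0.122/1048576 V = 116.35 nV.
σ_q = LSB/√12 = 116.35 nV/3.4641 = 33.6 nV.

33.6 nV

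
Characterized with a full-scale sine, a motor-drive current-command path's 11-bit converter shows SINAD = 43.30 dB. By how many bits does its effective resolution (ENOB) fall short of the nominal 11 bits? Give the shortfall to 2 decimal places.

N_eff = (43.30 − 1.76)/6.02 = 6.9003 bits.
Lost resolution: 11 − 6.9003 = 4.0997 bits.

4.10 bits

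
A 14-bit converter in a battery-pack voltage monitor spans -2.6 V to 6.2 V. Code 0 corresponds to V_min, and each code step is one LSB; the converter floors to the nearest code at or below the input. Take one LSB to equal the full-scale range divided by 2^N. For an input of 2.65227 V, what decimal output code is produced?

Full-scale range = 6.2 V − (-2.6 V) = 8.8 V. LSB = 8.8 V / 2^14 ≈ 0.5371 mV.
(V_in − V_min) × 2^14/range = (2.65227 − (-2.6)) × 16384/8.8 = 9778.772.
Floor → code = 9778.

9778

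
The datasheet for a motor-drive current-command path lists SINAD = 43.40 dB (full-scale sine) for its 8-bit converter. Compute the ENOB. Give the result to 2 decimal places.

ENOB = (SINAD − 1.76) / 6.02 = (43.40 − 1.76) / 6.02 = 41.64 / 6.02 = 6.9169.

6.92 bits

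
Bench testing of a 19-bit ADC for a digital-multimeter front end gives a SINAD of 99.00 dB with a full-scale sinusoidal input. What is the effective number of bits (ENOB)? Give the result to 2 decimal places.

16.15 bits

Inverting SNR = 6.02 N + 1.76: N_eff = (99.00 − 1.76)/6.02 = 16.1528.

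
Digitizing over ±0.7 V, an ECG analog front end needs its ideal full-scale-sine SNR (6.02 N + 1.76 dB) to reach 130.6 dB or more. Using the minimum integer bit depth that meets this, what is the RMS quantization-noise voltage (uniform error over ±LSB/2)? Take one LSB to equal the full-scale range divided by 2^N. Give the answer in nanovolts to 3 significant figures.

96.4 nV

The full-scale span is 0.7 − (-0.7) = 1.4 V.
6.02 N + 1.76 ≥ 130.6 gives N ≥ 21.402, so the minimum integer is 22.
Step size = 1.4/4194304 V = 333.79 nV.
V_rms = LSB/√12 = 96.4 nV.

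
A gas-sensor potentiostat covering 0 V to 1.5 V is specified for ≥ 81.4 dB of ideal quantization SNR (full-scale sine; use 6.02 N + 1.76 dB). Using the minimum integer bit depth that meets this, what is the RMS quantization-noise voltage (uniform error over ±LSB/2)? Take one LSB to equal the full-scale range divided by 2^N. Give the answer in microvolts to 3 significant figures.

26.4 µV

Full-scale range = 1.5 V.
Solving 6.02 N ≥ 81.4 − 1.76: N ≥ 13.229. Round up → N = 14.
LSB = 1.5 V ÷ 2^14 = 1.5/16384 V = 91.553 µV.
σ_q = LSB/√12 = 91.553 µV/3.4641 = 26.4 µV.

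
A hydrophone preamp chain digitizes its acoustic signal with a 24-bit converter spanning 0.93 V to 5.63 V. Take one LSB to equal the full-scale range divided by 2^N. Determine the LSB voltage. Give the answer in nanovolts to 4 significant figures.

280.1 nV

Range = 5.63 − (0.93) = 4.7 V.
Number of codes = 2^24 = 16777216.
LSB = 4.7 V ÷ 2^24 = 4.7/16777216 V = 280.1 nV.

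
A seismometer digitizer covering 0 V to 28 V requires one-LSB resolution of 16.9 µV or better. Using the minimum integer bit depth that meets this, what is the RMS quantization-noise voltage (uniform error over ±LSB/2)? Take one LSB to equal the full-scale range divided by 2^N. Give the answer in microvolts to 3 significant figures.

3.85 µV

Span = 28 V.
Need 2^N ≥ 28 V / 16.9 µV = 1.657e6 → N_min = 21.
Step size = 28/2097152 V = 13.351 µV.
V_rms = LSB/√12 = 3.85 µV.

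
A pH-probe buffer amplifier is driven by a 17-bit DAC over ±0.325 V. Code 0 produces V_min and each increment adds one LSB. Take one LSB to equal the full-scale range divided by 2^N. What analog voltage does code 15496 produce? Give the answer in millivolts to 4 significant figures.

-248.2 mV

Full-scale range = 0.325 V − (-0.325 V) = 0.65 V. LSB = 0.65 V / 2^17.
V_out = -0.325 + 15496 × (0.65/131072) V
      = -0.325 V + 0.0768463 V = -0.248154 V.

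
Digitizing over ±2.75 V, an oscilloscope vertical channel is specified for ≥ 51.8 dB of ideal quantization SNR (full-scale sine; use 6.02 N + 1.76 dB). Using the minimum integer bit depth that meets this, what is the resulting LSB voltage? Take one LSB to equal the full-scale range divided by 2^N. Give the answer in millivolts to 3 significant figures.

Span: 2.75 V − (-2.75 V) = 5.5 V.
6.02 N + 1.76 ≥ 51.8 gives N ≥ 8.312, so the minimum integer is 9.
LSB = 5.5 V / 2^9 = 10.7 mV.

10.7 mV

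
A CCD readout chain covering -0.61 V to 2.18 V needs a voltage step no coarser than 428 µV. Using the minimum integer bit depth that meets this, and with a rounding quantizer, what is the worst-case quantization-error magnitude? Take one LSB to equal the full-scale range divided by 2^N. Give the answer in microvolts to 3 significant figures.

Full-scale range = 2.18 V − (-0.61 V) = 2.79 V.
Required number of levels: 2.79/428 µV = 6518.7; smallest N with 2^N ≥ that is 13.
Step size = 2.79/8192 V = 340.58 µV.
Half an LSB is 170 µV.

170 µV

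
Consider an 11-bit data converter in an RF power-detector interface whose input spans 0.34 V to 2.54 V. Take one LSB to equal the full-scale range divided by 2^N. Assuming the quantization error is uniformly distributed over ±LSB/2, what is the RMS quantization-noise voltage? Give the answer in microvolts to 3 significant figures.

310 µV

Range = 2.54 − (0.34) = 2.2 V.
Step size = 2.2/2048 V = 1.0742 mV.
RMS of a uniform error over width LSB is LSB/√12 = 310 µV.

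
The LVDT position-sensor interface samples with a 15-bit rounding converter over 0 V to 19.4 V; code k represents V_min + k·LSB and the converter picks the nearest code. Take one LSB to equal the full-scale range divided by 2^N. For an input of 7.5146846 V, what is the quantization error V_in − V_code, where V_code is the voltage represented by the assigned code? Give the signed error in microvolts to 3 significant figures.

−92.0 µV

Span = 19.4 V. LSB = 19.4 V / 2^15 ≈ 0.5920 mV.
(7.5146846 − (0)) / LSB = 7.5146846 × 32768/19.4 = 12692.8446. Nearest integer: k = 12693.
V_code = V_min + k × range/2^15 = 0 + 12693 × 19.4/32768 = 7.5147766113 V.
e = 7.5146846 − (7.5147766113) = −92.0 µV.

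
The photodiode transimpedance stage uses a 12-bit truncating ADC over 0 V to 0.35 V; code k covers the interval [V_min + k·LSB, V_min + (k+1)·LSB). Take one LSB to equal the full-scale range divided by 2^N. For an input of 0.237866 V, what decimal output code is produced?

V_FS = 0.35 V. LSB = 0.35 V / 2^12 ≈ 85.45 µV.
code = ⌊(V_in − V_min)/LSB⌋ = ⌊(V_in − V_min) × 2^12 / range⌋
     = ⌊(0.237866 − (0)) × 4096 / 0.35⌋ = ⌊0.237866 × 4096/0.35⌋
     = ⌊2783.712⌋ = 2783.

2783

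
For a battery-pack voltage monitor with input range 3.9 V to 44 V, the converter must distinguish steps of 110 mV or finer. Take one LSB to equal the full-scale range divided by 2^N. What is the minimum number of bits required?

9 bits

Range = 44 − (3.9) = 40.1 V.
Need 2^N ≥ 40.1 V / 110 mV = 364.5 → N_min = 9.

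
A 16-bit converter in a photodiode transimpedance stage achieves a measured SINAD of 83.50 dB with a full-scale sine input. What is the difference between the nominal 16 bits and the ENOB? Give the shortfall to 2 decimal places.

2.42 bits

Effective bits = (83.50 − 1.76)/6.02 = 13.5781.
16 − 13.5781 = 2.42 bits below nominal.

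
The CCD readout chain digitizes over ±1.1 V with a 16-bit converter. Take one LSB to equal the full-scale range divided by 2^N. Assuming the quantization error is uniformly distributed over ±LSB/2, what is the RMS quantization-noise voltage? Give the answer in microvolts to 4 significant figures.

9.691 µV

Full-scale range = 1.1 V − (-1.1 V) = 2.2 V.
LSB = 2.2 V ÷ 2^16 = 2.2/65536 V = 33.5693 µV.
RMS of a uniform error over width LSB is LSB/√12 = 9.691 µV.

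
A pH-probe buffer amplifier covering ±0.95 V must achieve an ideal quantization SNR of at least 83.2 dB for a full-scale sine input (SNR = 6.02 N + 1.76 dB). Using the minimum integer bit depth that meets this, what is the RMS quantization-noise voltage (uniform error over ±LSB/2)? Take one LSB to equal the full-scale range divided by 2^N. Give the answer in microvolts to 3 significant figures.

Full-scale range = 0.95 V − (-0.95 V) = 1.9 V.
Required N = ⌈(83.2 − 1.76)/6.02⌉ = ⌈13.528⌉ = 14.
LSB = 1.9 V / 2^14 = 115.97 µV.
V_rms = LSB/√12 = 33.5 µV.

33.5 µV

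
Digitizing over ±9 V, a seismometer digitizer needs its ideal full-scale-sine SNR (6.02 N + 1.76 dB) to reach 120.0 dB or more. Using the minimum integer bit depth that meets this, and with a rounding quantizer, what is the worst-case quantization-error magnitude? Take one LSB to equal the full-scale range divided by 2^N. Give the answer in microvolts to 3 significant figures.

8.58 µV

Range = 9 − (-9) = 18 V.
N ≥ (120.0 − 1.76)/6.02 = 19.641 → N_min = 20.
Step size = 18/1048576 V = 17.166 µV.
Max error for round-to-nearest is LSB/2 = 8.58 µV.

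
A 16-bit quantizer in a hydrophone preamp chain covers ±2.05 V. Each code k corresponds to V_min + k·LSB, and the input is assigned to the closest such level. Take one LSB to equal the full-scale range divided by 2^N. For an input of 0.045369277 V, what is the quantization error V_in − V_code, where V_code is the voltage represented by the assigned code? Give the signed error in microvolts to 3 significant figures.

+12.5 µV

Range = 2.05 − (-2.05) = 4.1 V. LSB = 4.1 V / 2^16 ≈ 62.56 µV.
(0.045369277 − (-2.05)) / LSB = 2.095369277 × 65536/4.1 = 33493.2002. Nearest integer: k = 33493.
V_code = V_min + k × range/2^16 = -2.05 + 33493 × 4.1/65536 = 0.045356750488 V.
V_in − V_code = 0.045369277 − (0.045356750488) = +12.5 µV.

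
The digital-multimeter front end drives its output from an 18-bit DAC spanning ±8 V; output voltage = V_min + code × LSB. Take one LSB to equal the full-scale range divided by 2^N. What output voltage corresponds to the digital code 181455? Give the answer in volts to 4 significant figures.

3.075 V

Full-scale range = 8 V − (-8 V) = 16 V. LSB = 16 V / 2^18.
V_out = V_min + code × LSB = -8 V + 181455 × 16 V / 262144
      = -8 + 11.0751 = 3.07513 V.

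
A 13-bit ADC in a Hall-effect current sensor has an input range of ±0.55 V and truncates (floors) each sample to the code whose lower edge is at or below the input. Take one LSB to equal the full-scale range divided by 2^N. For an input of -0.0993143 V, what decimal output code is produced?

3356

Full-scale range = 0.55 V − (-0.55 V) = 1.1 V. LSB = 1.1 V / 2^13 ≈ 134.3 µV.
(V_in − V_min) × 2^13/range = (-0.0993143 − (-0.55)) × 8192/1.1 = 3356.379.
Floor → code = 3356.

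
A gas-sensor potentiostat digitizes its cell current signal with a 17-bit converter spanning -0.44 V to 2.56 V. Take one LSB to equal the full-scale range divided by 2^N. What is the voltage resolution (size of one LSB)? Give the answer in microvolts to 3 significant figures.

22.9 µV

Range = 2.56 − (-0.44) = 3 V.
Number of codes = 2^17 = 131072.
One LSB is 3 V / 131072 = 22.9 µV.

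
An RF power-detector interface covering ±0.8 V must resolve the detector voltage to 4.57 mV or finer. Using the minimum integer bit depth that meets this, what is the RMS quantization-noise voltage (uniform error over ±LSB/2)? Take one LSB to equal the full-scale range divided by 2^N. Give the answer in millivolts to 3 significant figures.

0.902 mV

Full-scale range = 0.8 V − (-0.8 V) = 1.6 V.
Levels needed ≥ 1.6/4.57 mV = 350.1. 2^9 = 512 suffices, so N_min = 9.
One LSB is 1.6 V / 512 = 3.1250 mV.
σ_q = LSB/√12 = 3.1250 mV/3.4641 = 0.902 mV.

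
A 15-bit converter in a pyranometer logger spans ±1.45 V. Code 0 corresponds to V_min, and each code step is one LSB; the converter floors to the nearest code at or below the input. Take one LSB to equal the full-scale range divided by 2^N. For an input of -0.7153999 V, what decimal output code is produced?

8300

Full-scale range = 1.45 V − (-1.45 V) = 2.9 V. LSB = 2.9 V / 2^15 ≈ 88.50 µV.
V_in − V_min = -0.7153999 − (-1.45) = 0.7346001 V.
Divide by LSB: 0.7346001 × 32768/2.9 = 8300.4745.
Truncating gives code 8300.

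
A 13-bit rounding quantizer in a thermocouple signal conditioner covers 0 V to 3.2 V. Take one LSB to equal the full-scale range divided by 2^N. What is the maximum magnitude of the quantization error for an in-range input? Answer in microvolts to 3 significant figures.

195 µV

Range is 3.2 V.
One LSB is 3.2 V / 8192 = 390.63 µV.
A rounding quantizer has |error| ≤ LSB/2 = 195 µV.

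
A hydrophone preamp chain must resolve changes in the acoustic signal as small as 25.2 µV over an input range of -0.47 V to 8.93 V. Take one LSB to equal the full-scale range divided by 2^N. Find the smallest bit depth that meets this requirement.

19 bits

The full-scale span is 8.93 − (-0.47) = 9.4 V.
Need 2^N ≥ 9.4 V / 25.2 µV = 373000 → N_min = 19.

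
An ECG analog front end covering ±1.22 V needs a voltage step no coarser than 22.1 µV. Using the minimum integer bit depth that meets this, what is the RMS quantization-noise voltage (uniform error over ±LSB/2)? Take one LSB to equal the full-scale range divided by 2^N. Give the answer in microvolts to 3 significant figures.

5.37 µV

The full-scale span is 1.22 − (-1.22) = 2.44 V.
Need 2^N ≥ 2.44 V / 22.1 µV = 110400 → N_min = 17.
LSB = 2.44 V / 2^17 = 18.616 µV.
V_rms = LSB/√12 = 5.37 µV.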